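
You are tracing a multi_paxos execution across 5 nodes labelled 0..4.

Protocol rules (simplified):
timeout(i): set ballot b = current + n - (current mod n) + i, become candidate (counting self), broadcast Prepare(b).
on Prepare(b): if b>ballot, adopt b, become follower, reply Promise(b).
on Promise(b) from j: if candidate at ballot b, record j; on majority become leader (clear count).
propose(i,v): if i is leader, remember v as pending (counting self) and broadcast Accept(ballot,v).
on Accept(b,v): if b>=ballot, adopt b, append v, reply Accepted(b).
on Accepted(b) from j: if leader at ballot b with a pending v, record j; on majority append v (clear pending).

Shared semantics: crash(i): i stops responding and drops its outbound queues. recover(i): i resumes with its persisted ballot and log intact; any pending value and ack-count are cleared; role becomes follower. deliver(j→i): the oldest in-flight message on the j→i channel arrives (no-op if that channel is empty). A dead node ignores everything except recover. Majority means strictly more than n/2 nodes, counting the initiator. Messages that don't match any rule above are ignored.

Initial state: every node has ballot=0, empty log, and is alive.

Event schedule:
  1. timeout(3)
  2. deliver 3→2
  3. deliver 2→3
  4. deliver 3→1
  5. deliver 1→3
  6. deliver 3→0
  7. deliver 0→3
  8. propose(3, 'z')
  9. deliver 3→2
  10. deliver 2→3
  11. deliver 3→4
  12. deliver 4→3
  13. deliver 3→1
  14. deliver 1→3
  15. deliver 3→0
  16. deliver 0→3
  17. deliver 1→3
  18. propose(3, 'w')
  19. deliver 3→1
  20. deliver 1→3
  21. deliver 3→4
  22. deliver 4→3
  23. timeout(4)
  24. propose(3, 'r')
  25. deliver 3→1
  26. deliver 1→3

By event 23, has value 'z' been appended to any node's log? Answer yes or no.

yes

step 1 timeout(3): 3={cand,b=8,log=-}
step 2 deliver 3→2: 2={foll,b=8,log=-}
step 3 deliver 2→3: —
step 4 deliver 3→1: 1={foll,b=8,log=-}
step 5 deliver 1→3: 3={lead,b=8,log=-}
step 6 deliver 3→0: 0={foll,b=8,log=-}
step 7 deliver 0→3: —
step 8 propose(3,'z'): —
step 9 deliver 3→2: 2={foll,b=8,log=z}
step 10 deliver 2→3: —
step 11 deliver 3→4: 4={foll,b=8,log=-}
step 12 deliver 4→3: —
step 13 deliver 3→1: 1={foll,b=8,log=z}
step 14 deliver 1→3: 3={lead,b=8,log=z}
step 15 deliver 3→0: 0={foll,b=8,log=z}
step 16 deliver 0→3: —
step 17 deliver 1→3: —
step 18 propose(3,'w'): —
step 19 deliver 3→1: 1={foll,b=8,log=z,w}
step 20 deliver 1→3: —
step 21 deliver 3→4: 4={foll,b=8,log=z}
step 22 deliver 4→3: 3={lead,b=8,log=z,w}
step 23 timeout(4): 4={cand,b=14,log=z}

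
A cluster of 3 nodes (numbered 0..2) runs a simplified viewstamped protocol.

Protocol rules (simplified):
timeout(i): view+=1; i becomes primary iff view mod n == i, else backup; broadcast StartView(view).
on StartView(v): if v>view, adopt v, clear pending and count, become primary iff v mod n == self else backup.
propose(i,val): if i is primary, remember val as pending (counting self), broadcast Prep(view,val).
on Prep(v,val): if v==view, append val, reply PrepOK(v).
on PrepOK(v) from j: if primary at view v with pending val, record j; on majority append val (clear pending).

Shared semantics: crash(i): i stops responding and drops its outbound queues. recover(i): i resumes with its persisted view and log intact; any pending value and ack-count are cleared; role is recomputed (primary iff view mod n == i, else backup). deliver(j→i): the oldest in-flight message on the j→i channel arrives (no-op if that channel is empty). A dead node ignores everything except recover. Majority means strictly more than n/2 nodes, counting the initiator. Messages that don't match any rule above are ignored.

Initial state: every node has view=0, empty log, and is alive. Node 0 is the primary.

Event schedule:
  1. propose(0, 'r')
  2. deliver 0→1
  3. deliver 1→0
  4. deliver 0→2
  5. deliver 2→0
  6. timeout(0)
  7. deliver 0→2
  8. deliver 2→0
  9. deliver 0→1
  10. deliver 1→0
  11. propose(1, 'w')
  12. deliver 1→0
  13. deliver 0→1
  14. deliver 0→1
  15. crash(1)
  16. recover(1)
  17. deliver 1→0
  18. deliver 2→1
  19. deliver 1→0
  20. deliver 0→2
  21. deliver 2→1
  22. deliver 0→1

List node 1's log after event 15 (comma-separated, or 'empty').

1. propose(0,'r'):  nop
2. deliver 0→1:  <1:back v0 r>
3. deliver 1→0:  <0:prim v0 r>
4. deliver 0→2:  <2:back v0 r>
5. deliver 2→0:  nop
6. timeout(0):  <0:back v1 r>
7. deliver 0→2:  <2:back v1 r>
8. deliver 2→0:  nop
9. deliver 0→1:  <1:prim v1 r>
10. deliver 1→0:  nop
11. propose(1,'w'):  nop
12. deliver 1→0:  <0:back v1 r,w>
13. deliver 0→1:  <1:prim v1 r,w>
14. deliver 0→1:  nop
15. crash(1):  <1:✗prim v1 r,w>

r,w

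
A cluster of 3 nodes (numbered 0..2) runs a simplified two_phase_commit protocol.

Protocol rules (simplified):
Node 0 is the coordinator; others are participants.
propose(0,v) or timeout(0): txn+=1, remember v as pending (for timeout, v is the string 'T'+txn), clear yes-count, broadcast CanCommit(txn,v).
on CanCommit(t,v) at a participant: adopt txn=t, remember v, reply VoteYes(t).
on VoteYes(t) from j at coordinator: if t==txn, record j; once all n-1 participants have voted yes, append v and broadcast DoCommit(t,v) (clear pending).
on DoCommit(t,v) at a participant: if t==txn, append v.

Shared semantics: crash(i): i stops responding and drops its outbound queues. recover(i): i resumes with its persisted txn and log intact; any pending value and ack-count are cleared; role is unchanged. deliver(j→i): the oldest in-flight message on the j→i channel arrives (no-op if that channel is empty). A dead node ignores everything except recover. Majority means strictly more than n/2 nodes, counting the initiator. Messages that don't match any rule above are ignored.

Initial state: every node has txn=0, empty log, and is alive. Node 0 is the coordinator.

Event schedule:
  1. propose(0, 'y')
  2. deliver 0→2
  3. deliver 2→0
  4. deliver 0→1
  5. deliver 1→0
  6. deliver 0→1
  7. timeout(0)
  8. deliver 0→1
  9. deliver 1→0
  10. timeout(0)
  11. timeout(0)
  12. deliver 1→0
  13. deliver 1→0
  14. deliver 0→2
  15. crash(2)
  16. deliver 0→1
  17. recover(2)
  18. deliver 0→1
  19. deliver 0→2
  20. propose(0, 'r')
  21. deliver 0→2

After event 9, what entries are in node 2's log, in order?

e1 propose(0,'y'): 0[coor,t=1,-]
e2 deliver 0→2: 2[part,t=1,-]
e3 deliver 2→0: ·
e4 deliver 0→1: 1[part,t=1,-]
e5 deliver 1→0: 0[coor,t=1,y]
e6 deliver 0→1: 1[part,t=1,y]
e7 timeout(0): 0[coor,t=2,y]
e8 deliver 0→1: 1[part,t=2,y]
e9 deliver 1→0: ·

empty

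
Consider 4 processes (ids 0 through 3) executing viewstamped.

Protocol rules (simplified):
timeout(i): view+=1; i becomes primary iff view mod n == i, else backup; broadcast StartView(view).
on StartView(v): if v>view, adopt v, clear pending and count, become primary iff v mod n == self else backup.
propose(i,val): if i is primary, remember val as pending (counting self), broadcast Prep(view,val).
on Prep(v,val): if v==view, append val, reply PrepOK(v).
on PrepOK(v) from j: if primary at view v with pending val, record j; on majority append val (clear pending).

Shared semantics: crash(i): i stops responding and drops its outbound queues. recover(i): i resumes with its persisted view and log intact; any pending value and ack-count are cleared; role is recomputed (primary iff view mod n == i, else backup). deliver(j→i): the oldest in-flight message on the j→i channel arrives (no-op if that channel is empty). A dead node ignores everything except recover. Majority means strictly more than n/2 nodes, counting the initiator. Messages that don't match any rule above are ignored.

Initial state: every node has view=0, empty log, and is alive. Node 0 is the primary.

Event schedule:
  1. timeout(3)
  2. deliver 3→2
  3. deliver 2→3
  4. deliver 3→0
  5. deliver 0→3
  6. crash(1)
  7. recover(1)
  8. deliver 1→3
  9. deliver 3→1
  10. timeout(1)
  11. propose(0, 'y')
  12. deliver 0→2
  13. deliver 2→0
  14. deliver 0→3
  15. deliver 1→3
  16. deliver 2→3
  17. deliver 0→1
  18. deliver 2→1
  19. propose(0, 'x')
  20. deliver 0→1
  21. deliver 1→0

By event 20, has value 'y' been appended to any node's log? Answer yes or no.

no

step 1 timeout(3): 3={back,v=1,log=-}
step 2 deliver 3→2: 2={back,v=1,log=-}
step 3 deliver 2→3: —
step 4 deliver 3→0: 0={back,v=1,log=-}
step 5 deliver 0→3: —
step 6 crash(1): 1={✗back,v=0,log=-}
step 7 recover(1): 1={back,v=0,log=-}
step 8 deliver 1→3: —
step 9 deliver 3→1: 1={prim,v=1,log=-}
step 10 timeout(1): 1={back,v=2,log=-}
step 11 propose(0,'y'): —
step 12 deliver 0→2: —
step 13 deliver 2→0: —
step 14 deliver 0→3: —
step 15 deliver 1→3: 3={back,v=2,log=-}
step 16 deliver 2→3: —
step 17 deliver 0→1: —
step 18 deliver 2→1: —
step 19 propose(0,'x'): —
step 20 deliver 0→1: —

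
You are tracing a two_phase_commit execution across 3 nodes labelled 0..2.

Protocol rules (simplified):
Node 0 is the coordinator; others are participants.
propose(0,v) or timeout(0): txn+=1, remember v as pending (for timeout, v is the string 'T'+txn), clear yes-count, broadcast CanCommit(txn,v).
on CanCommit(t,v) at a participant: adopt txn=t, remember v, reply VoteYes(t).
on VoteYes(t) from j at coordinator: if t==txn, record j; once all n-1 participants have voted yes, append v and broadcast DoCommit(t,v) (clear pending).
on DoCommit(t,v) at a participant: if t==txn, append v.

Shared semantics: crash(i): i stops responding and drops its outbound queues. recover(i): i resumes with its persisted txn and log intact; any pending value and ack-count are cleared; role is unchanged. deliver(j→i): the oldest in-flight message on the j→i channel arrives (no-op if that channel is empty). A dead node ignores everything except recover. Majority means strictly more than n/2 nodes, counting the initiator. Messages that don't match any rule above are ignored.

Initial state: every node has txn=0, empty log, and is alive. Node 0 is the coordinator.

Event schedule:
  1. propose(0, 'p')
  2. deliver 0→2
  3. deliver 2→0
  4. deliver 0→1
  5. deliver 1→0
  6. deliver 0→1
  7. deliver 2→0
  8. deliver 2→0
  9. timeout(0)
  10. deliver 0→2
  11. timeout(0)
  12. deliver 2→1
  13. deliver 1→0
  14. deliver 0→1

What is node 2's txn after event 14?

after 1 — propose(0,'p'): n0:coor/t1/[-]
after 2 — deliver 0→2: n2:part/t1/[-]
after 3 — deliver 2→0: ·
after 4 — deliver 0→1: n1:part/t1/[-]
after 5 — deliver 1→0: n0:coor/t1/[p]
after 6 — deliver 0→1: n1:part/t1/[p]
after 7 — deliver 2→0: ·
after 8 — deliver 2→0: ·
after 9 — timeout(0): n0:coor/t2/[p]
after 10 — deliver 0→2: n2:part/t1/[p]
after 11 — timeout(0): n0:coor/t3/[p]
after 12 — deliver 2→1: ·
after 13 — deliver 1→0: ·
after 14 — deliver 0→1: n1:part/t2/[p]

1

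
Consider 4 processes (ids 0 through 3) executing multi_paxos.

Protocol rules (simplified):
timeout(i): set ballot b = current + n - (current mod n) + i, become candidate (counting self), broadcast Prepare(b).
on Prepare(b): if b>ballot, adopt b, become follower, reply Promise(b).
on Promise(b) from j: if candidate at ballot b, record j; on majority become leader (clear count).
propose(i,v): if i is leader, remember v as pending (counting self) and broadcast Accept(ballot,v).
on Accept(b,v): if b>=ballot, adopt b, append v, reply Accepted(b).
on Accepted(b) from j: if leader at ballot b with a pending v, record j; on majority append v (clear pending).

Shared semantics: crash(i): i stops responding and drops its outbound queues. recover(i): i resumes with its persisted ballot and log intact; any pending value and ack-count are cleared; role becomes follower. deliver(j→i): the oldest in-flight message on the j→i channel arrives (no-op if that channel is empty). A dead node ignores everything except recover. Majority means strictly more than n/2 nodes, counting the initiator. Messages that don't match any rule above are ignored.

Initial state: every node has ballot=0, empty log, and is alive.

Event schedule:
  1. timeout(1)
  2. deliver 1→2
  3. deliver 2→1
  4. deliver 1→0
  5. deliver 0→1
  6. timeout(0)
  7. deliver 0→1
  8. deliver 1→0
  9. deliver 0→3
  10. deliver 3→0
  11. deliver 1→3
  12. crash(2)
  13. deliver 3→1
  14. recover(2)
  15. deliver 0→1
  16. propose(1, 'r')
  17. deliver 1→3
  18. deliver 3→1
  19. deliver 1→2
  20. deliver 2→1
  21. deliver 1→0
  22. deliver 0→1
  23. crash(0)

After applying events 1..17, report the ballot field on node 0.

e1 timeout(1): 1[cand,b=5,-]
e2 deliver 1→2: 2[foll,b=5,-]
e3 deliver 2→1: ·
e4 deliver 1→0: 0[foll,b=5,-]
e5 deliver 0→1: 1[lead,b=5,-]
e6 timeout(0): 0[cand,b=8,-]
e7 deliver 0→1: 1[foll,b=8,-]
e8 deliver 1→0: ·
e9 deliver 0→3: 3[foll,b=8,-]
e10 deliver 3→0: 0[lead,b=8,-]
e11 deliver 1→3: ·
e12 crash(2): 2[✗foll,b=5,-]
e13 deliver 3→1: ·
e14 recover(2): 2[foll,b=5,-]
e15 deliver 0→1: ·
e16 propose(1,'r'): ·
e17 deliver 1→3: ·

8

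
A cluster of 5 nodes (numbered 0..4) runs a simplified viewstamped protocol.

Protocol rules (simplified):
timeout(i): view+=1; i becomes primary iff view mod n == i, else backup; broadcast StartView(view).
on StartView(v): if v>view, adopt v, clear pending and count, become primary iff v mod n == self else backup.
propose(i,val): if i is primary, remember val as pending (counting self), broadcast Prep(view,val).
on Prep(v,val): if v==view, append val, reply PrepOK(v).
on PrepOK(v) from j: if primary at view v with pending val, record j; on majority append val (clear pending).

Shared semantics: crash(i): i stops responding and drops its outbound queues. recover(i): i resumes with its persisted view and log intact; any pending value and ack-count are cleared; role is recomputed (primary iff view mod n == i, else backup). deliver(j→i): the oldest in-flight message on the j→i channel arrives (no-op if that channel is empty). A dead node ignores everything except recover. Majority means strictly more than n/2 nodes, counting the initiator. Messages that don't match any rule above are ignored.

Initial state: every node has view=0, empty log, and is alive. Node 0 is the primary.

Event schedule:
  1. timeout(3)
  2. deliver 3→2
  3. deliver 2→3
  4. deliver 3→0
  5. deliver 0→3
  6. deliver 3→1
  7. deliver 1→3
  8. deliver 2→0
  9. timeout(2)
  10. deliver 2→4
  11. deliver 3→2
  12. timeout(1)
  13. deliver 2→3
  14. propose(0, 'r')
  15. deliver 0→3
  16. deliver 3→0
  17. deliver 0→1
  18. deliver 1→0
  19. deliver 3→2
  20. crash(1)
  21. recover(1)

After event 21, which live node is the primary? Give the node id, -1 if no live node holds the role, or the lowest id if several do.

2

[1] timeout(3) → N3(back v1 [-])
[2] deliver 3→2 → N2(back v1 [-])
[3] deliver 2→3 → ∅
[4] deliver 3→0 → N0(back v1 [-])
[5] deliver 0→3 → ∅
[6] deliver 3→1 → N1(prim v1 [-])
[7] deliver 1→3 → ∅
[8] deliver 2→0 → ∅
[9] timeout(2) → N2(prim v2 [-])
[10] deliver 2→4 → N4(back v2 [-])
[11] deliver 3→2 → ∅
[12] timeout(1) → N1(back v2 [-])
[13] deliver 2→3 → N3(back v2 [-])
[14] propose(0,'r') → ∅
[15] deliver 0→3 → ∅
[16] deliver 3→0 → ∅
[17] deliver 0→1 → ∅
[18] deliver 1→0 → N0(back v2 [-])
[19] deliver 3→2 → ∅
[20] crash(1) → N1(✗back v2 [-])
[21] recover(1) → N1(back v2 [-])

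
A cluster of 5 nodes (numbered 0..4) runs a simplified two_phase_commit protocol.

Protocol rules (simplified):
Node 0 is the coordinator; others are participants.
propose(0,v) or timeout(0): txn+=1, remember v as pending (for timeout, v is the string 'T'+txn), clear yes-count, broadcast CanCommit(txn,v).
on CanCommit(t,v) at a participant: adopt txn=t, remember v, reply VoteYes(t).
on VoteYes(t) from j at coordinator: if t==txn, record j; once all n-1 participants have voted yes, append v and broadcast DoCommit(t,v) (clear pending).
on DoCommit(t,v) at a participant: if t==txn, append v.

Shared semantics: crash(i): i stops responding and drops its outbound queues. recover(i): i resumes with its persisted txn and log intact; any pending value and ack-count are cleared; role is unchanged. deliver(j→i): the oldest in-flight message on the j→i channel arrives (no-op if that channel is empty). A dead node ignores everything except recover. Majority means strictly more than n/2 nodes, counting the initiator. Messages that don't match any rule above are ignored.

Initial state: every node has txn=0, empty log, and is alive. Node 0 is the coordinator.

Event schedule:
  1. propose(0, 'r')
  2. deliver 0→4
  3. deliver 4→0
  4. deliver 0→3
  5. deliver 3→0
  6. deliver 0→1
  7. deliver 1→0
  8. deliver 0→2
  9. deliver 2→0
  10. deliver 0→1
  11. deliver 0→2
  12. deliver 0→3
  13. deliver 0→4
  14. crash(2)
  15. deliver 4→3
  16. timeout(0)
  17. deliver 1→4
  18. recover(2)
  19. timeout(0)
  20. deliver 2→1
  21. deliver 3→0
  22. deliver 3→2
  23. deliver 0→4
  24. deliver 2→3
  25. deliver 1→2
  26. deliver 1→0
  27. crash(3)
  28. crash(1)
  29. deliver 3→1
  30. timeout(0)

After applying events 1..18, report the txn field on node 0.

after 1 — propose(0,'r'): n0:coor/t1/[-]
after 2 — deliver 0→4: n4:part/t1/[-]
after 3 — deliver 4→0: ·
after 4 — deliver 0→3: n3:part/t1/[-]
after 5 — deliver 3→0: ·
after 6 — deliver 0→1: n1:part/t1/[-]
after 7 — deliver 1→0: ·
after 8 — deliver 0→2: n2:part/t1/[-]
after 9 — deliver 2→0: n0:coor/t1/[r]
after 10 — deliver 0→1: n1:part/t1/[r]
after 11 — deliver 0→2: n2:part/t1/[r]
after 12 — deliver 0→3: n3:part/t1/[r]
after 13 — deliver 0→4: n4:part/t1/[r]
after 14 — crash(2): n2:✗part/t1/[r]
after 15 — deliver 4→3: ·
after 16 — timeout(0): n0:coor/t2/[r]
after 17 — deliver 1→4: ·
after 18 — recover(2): n2:part/t1/[r]

2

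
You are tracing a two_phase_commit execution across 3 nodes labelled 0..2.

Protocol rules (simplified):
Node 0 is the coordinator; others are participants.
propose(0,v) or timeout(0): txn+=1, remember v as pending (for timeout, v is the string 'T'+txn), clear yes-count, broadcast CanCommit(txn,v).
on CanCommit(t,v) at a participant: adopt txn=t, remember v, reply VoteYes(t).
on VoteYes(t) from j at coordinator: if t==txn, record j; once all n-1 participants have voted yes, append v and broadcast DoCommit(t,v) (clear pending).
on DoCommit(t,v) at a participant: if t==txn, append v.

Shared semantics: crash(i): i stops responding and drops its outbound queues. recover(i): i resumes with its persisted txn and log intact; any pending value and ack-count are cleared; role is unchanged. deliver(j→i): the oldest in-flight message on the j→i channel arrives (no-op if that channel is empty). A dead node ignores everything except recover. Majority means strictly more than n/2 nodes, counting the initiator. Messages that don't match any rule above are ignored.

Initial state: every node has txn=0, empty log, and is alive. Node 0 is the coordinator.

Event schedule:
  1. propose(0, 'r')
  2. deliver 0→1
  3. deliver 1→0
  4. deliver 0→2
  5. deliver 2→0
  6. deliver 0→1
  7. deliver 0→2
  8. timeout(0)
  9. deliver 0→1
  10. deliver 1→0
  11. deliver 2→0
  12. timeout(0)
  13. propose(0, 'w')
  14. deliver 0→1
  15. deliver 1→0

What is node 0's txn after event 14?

4

after 1 — propose(0,'r'): n0:coor/t1/[-]
after 2 — deliver 0→1: n1:part/t1/[-]
after 3 — deliver 1→0: ·
after 4 — deliver 0→2: n2:part/t1/[-]
after 5 — deliver 2→0: n0:coor/t1/[r]
after 6 — deliver 0→1: n1:part/t1/[r]
after 7 — deliver 0→2: n2:part/t1/[r]
after 8 — timeout(0): n0:coor/t2/[r]
after 9 — deliver 0→1: n1:part/t2/[r]
after 10 — deliver 1→0: ·
after 11 — deliver 2→0: ·
after 12 — timeout(0): n0:coor/t3/[r]
after 13 — propose(0,'w'): n0:coor/t4/[r]
after 14 — deliver 0→1: n1:part/t3/[r]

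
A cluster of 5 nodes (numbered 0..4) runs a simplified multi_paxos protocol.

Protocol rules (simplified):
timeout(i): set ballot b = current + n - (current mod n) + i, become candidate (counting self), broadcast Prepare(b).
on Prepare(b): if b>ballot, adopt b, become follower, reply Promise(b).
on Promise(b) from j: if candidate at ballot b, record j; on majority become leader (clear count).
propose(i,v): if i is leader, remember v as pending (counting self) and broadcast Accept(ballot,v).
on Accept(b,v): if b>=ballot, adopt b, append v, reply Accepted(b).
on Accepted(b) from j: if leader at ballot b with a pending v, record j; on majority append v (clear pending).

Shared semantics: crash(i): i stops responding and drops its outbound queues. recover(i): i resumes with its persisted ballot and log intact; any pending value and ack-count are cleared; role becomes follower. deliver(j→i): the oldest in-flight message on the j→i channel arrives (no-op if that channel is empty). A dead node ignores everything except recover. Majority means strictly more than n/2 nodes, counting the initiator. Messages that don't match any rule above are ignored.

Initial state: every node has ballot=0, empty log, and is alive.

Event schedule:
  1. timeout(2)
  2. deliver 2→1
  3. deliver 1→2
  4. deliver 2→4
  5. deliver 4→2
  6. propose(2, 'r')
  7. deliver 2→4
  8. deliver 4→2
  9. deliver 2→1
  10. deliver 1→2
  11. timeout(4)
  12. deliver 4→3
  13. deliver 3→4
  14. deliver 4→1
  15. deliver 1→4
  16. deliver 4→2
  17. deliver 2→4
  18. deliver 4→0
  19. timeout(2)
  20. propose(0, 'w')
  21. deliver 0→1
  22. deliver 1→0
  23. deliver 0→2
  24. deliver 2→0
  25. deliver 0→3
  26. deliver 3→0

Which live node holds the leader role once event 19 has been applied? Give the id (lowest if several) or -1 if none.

4

1. timeout(2):  <2:cand b7 ->
2. deliver 2→1:  <1:foll b7 ->
3. deliver 1→2:  nop
4. deliver 2→4:  <4:foll b7 ->
5. deliver 4→2:  <2:lead b7 ->
6. propose(2,'r'):  nop
7. deliver 2→4:  <4:foll b7 r>
8. deliver 4→2:  nop
9. deliver 2→1:  <1:foll b7 r>
10. deliver 1→2:  <2:lead b7 r>
11. timeout(4):  <4:cand b14 r>
12. deliver 4→3:  <3:foll b14 ->
13. deliver 3→4:  nop
14. deliver 4→1:  <1:foll b14 r>
15. deliver 1→4:  <4:lead b14 r>
16. deliver 4→2:  <2:foll b14 r>
17. deliver 2→4:  nop
18. deliver 4→0:  <0:foll b14 ->
19. timeout(2):  <2:cand b17 r>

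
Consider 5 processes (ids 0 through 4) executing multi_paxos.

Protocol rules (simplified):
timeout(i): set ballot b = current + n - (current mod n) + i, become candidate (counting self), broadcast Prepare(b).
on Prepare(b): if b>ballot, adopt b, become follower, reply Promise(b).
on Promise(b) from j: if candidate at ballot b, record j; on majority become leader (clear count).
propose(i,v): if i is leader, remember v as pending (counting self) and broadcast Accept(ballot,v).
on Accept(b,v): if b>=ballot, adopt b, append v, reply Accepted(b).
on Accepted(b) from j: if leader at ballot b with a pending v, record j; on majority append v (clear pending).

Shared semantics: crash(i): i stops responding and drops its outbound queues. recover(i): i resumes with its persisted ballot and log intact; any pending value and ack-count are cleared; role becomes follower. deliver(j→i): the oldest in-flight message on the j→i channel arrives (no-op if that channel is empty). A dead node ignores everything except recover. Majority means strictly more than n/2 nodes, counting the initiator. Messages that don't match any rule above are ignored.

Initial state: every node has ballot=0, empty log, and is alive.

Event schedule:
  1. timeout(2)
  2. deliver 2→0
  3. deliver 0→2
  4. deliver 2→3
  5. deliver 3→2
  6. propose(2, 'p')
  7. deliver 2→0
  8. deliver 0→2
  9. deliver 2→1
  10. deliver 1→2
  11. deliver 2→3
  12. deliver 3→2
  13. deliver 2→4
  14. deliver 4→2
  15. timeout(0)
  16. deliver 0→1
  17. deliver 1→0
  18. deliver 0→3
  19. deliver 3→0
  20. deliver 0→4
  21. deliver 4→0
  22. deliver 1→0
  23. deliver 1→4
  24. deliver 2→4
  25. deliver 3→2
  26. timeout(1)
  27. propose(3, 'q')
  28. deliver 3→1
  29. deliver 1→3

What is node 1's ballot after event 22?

step 1 timeout(2): 2={cand,b=7,log=-}
step 2 deliver 2→0: 0={foll,b=7,log=-}
step 3 deliver 0→2: —
step 4 deliver 2→3: 3={foll,b=7,log=-}
step 5 deliver 3→2: 2={lead,b=7,log=-}
step 6 propose(2,'p'): —
step 7 deliver 2→0: 0={foll,b=7,log=p}
step 8 deliver 0→2: —
step 9 deliver 2→1: 1={foll,b=7,log=-}
step 10 deliver 1→2: —
step 11 deliver 2→3: 3={foll,b=7,log=p}
step 12 deliver 3→2: 2={lead,b=7,log=p}
step 13 deliver 2→4: 4={foll,b=7,log=-}
step 14 deliver 4→2: —
step 15 timeout(0): 0={cand,b=10,log=p}
step 16 deliver 0→1: 1={foll,b=10,log=-}
step 17 deliver 1→0: —
step 18 deliver 0→3: 3={foll,b=10,log=p}
step 19 deliver 3→0: 0={lead,b=10,log=p}
step 20 deliver 0→4: 4={foll,b=10,log=-}
step 21 deliver 4→0: —
step 22 deliver 1→0: —

10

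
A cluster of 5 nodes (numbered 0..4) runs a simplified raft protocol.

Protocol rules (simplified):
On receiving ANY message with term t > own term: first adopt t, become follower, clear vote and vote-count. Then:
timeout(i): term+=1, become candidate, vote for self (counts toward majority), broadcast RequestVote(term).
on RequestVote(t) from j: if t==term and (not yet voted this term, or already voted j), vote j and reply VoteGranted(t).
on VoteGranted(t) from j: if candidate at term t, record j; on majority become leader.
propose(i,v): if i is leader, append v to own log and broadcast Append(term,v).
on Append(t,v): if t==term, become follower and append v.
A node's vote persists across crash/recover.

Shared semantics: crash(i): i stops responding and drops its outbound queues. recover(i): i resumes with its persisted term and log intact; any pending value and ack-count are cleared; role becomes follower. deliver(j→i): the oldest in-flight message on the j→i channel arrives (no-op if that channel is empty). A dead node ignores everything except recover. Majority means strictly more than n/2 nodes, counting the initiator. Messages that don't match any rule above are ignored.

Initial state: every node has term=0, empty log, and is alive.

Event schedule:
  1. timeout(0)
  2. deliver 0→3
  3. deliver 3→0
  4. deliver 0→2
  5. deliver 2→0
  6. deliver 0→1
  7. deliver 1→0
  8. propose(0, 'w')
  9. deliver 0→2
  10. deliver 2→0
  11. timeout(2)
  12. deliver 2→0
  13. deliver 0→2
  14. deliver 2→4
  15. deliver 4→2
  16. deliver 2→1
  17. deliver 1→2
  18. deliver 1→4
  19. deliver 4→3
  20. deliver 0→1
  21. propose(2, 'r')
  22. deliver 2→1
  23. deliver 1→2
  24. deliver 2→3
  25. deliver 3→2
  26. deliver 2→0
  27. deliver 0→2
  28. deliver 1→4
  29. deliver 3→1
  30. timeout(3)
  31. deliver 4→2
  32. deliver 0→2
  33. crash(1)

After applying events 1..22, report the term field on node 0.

2

1. timeout(0):  <0:cand t1 ->
2. deliver 0→3:  <3:foll t1 ->
3. deliver 3→0:  nop
4. deliver 0→2:  <2:foll t1 ->
5. deliver 2→0:  <0:lead t1 ->
6. deliver 0→1:  <1:foll t1 ->
7. deliver 1→0:  nop
8. propose(0,'w'):  <0:lead t1 w>
9. deliver 0→2:  <2:foll t1 w>
10. deliver 2→0:  nop
11. timeout(2):  <2:cand t2 w>
12. deliver 2→0:  <0:foll t2 w>
13. deliver 0→2:  nop
14. deliver 2→4:  <4:foll t2 ->
15. deliver 4→2:  <2:lead t2 w>
16. deliver 2→1:  <1:foll t2 ->
17. deliver 1→2:  nop
18. deliver 1→4:  nop
19. deliver 4→3:  nop
20. deliver 0→1:  nop
21. propose(2,'r'):  <2:lead t2 w,r>
22. deliver 2→1:  <1:foll t2 r>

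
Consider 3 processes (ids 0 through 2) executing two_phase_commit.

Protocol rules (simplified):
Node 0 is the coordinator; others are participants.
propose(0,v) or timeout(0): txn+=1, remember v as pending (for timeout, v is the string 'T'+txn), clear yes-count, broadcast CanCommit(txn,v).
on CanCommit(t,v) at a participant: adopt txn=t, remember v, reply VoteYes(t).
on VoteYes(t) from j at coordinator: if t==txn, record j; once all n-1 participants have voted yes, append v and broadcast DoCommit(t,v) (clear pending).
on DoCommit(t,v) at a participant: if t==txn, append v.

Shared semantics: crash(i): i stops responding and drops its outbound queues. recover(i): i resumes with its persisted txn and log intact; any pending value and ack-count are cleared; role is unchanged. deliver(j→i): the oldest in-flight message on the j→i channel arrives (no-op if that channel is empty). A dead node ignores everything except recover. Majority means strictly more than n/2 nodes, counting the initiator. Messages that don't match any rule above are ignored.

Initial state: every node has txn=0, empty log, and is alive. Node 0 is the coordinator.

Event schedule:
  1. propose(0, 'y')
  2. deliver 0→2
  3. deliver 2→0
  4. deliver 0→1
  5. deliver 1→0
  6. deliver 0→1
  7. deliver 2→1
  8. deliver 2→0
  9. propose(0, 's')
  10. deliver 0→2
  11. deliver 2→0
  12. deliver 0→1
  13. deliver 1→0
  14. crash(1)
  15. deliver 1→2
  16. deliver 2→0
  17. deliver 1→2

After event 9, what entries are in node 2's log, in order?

empty

after 1 — propose(0,'y'): n0:coor/t1/[-]
after 2 — deliver 0→2: n2:part/t1/[-]
after 3 — deliver 2→0: ·
after 4 — deliver 0→1: n1:part/t1/[-]
after 5 — deliver 1→0: n0:coor/t1/[y]
after 6 — deliver 0→1: n1:part/t1/[y]
after 7 — deliver 2→1: ·
after 8 — deliver 2→0: ·
after 9 — propose(0,'s'): n0:coor/t2/[y]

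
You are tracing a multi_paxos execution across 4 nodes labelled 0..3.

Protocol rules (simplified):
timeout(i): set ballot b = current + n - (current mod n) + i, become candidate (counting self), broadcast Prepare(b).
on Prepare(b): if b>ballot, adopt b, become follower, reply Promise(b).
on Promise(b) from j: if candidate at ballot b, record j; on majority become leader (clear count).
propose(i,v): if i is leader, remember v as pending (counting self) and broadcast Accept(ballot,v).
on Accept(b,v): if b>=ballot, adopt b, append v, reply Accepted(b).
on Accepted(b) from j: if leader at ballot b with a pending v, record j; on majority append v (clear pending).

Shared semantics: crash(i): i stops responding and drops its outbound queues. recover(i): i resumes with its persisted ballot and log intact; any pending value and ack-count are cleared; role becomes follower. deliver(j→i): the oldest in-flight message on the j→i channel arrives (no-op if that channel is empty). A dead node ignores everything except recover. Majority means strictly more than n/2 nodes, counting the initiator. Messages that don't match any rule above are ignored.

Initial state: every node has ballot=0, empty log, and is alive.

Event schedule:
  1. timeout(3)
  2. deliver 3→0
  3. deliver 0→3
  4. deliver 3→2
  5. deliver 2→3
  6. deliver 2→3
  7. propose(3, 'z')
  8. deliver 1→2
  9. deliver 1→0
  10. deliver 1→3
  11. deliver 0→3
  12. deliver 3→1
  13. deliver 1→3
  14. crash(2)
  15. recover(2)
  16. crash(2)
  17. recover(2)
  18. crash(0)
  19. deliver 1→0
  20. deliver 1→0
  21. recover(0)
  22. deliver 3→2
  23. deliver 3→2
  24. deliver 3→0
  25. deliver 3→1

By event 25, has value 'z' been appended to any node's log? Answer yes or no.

yes

[1] timeout(3) → N3(cand b7 [-])
[2] deliver 3→0 → N0(foll b7 [-])
[3] deliver 0→3 → ∅
[4] deliver 3→2 → N2(foll b7 [-])
[5] deliver 2→3 → N3(lead b7 [-])
[6] deliver 2→3 → ∅
[7] propose(3,'z') → ∅
[8] deliver 1→2 → ∅
[9] deliver 1→0 → ∅
[10] deliver 1→3 → ∅
[11] deliver 0→3 → ∅
[12] deliver 3→1 → N1(foll b7 [-])
[13] deliver 1→3 → ∅
[14] crash(2) → N2(✗foll b7 [-])
[15] recover(2) → N2(foll b7 [-])
[16] crash(2) → N2(✗foll b7 [-])
[17] recover(2) → N2(foll b7 [-])
[18] crash(0) → N0(✗foll b7 [-])
[19] deliver 1→0 → ∅
[20] deliver 1→0 → ∅
[21] recover(0) → N0(foll b7 [-])
[22] deliver 3→2 → N2(foll b7 [z])
[23] deliver 3→2 → ∅
[24] deliver 3→0 → N0(foll b7 [z])
[25] deliver 3→1 → N1(foll b7 [z])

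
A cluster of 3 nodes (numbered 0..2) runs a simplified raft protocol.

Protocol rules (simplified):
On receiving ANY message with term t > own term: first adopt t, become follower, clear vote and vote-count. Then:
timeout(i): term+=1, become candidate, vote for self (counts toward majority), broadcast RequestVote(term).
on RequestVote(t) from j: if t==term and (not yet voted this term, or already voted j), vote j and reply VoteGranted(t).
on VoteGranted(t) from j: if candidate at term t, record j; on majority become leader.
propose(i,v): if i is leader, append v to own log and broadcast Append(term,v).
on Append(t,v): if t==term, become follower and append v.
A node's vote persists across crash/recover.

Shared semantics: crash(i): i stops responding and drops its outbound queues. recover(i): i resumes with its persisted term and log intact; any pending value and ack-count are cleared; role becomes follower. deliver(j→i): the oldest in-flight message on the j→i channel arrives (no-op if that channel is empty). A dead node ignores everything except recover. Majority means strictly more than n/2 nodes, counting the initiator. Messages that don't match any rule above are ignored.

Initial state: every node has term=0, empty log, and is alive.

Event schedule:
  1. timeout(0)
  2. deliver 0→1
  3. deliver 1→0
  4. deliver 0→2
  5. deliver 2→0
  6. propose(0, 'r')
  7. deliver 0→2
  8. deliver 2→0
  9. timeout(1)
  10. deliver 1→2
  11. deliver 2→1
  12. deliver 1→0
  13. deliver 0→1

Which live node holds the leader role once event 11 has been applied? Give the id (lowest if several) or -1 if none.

[1] timeout(0) → N0(cand t1 [-])
[2] deliver 0→1 → N1(foll t1 [-])
[3] deliver 1→0 → N0(lead t1 [-])
[4] deliver 0→2 → N2(foll t1 [-])
[5] deliver 2→0 → ∅
[6] propose(0,'r') → N0(lead t1 [r])
[7] deliver 0→2 → N2(foll t1 [r])
[8] deliver 2→0 → ∅
[9] timeout(1) → N1(cand t2 [-])
[10] deliver 1→2 → N2(foll t2 [r])
[11] deliver 2→1 → N1(lead t2 [-])

0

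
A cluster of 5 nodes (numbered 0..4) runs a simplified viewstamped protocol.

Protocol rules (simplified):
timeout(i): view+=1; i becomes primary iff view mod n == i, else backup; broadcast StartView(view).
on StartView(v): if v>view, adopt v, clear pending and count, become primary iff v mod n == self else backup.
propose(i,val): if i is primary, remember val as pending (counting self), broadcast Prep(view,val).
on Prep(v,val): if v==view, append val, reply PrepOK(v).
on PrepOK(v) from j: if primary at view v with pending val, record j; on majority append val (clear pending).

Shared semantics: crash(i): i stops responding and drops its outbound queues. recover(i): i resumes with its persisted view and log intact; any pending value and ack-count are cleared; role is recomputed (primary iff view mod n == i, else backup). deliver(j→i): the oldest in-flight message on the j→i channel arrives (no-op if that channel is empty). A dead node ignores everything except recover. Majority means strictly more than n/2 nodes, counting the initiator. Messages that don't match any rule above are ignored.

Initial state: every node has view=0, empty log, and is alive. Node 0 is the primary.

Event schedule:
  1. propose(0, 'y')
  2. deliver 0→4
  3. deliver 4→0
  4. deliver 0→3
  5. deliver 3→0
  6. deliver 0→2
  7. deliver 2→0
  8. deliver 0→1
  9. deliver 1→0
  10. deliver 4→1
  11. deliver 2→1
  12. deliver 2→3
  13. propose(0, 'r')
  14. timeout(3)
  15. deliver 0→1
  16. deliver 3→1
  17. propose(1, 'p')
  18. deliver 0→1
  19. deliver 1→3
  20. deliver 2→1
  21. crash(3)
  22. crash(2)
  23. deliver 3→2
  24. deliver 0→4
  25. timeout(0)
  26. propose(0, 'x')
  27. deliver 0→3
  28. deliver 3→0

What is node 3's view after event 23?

1

[1] propose(0,'y') → ∅
[2] deliver 0→4 → N4(back v0 [y])
[3] deliver 4→0 → ∅
[4] deliver 0→3 → N3(back v0 [y])
[5] deliver 3→0 → N0(prim v0 [y])
[6] deliver 0→2 → N2(back v0 [y])
[7] deliver 2→0 → ∅
[8] deliver 0→1 → N1(back v0 [y])
[9] deliver 1→0 → ∅
[10] deliver 4→1 → ∅
[11] deliver 2→1 → ∅
[12] deliver 2→3 → ∅
[13] propose(0,'r') → ∅
[14] timeout(3) → N3(back v1 [y])
[15] deliver 0→1 → N1(back v0 [y,r])
[16] deliver 3→1 → N1(prim v1 [y,r])
[17] propose(1,'p') → ∅
[18] deliver 0→1 → ∅
[19] deliver 1→3 → N3(back v1 [y,p])
[20] deliver 2→1 → ∅
[21] crash(3) → N3(✗back v1 [y,p])
[22] crash(2) → N2(✗back v0 [y])
[23] deliver 3→2 → ∅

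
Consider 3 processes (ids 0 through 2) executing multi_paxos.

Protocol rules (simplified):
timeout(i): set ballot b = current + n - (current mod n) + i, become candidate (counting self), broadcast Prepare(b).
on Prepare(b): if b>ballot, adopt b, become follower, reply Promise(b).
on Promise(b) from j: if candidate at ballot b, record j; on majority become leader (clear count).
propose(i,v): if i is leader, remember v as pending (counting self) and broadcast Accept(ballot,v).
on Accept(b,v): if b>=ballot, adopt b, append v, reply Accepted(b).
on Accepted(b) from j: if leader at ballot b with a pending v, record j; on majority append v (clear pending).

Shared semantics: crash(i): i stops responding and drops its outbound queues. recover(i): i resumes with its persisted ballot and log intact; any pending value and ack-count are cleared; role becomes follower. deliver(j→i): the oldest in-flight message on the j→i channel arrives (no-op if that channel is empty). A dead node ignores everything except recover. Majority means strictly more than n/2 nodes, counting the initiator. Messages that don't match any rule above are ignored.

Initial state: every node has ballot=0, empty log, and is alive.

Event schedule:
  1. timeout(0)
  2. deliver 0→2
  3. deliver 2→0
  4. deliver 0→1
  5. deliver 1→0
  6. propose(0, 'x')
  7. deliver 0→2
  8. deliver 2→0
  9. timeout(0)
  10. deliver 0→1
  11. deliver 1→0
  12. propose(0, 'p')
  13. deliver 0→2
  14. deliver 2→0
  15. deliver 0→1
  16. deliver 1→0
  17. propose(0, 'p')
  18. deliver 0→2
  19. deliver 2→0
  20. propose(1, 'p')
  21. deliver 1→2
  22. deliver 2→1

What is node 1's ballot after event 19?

6

[1] timeout(0) → N0(cand b3 [-])
[2] deliver 0→2 → N2(foll b3 [-])
[3] deliver 2→0 → N0(lead b3 [-])
[4] deliver 0→1 → N1(foll b3 [-])
[5] deliver 1→0 → ∅
[6] propose(0,'x') → ∅
[7] deliver 0→2 → N2(foll b3 [x])
[8] deliver 2→0 → N0(lead b3 [x])
[9] timeout(0) → N0(cand b6 [x])
[10] deliver 0→1 → N1(foll b3 [x])
[11] deliver 1→0 → ∅
[12] propose(0,'p') → ∅
[13] deliver 0→2 → N2(foll b6 [x])
[14] deliver 2→0 → N0(lead b6 [x])
[15] deliver 0→1 → N1(foll b6 [x])
[16] deliver 1→0 → ∅
[17] propose(0,'p') → ∅
[18] deliver 0→2 → N2(foll b6 [x,p])
[19] deliver 2→0 → N0(lead b6 [x,p])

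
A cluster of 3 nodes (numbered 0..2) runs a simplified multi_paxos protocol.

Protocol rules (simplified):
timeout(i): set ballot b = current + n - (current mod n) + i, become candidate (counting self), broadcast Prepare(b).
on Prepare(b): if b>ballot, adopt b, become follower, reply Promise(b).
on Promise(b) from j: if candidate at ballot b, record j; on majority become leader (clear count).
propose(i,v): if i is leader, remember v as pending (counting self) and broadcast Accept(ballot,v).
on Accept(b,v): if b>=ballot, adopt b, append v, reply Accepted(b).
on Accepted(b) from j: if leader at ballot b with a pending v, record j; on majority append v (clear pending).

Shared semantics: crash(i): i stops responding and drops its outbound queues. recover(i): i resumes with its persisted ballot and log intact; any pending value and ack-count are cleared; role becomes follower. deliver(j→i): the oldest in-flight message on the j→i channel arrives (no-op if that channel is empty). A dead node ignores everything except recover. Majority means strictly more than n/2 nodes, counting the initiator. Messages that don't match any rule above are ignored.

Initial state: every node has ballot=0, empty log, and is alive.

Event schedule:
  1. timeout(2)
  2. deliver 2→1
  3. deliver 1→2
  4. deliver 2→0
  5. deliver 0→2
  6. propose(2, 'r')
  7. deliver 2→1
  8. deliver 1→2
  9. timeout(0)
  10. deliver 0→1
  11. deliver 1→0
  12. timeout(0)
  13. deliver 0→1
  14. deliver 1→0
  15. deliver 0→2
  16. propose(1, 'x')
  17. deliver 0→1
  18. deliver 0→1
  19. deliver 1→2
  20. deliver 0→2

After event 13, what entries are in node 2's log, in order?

after 1 — timeout(2): n2:cand/b5/[-]
after 2 — deliver 2→1: n1:foll/b5/[-]
after 3 — deliver 1→2: n2:lead/b5/[-]
after 4 — deliver 2→0: n0:foll/b5/[-]
after 5 — deliver 0→2: ·
after 6 — propose(2,'r'): ·
after 7 — deliver 2→1: n1:foll/b5/[r]
after 8 — deliver 1→2: n2:lead/b5/[r]
after 9 — timeout(0): n0:cand/b6/[-]
after 10 — deliver 0→1: n1:foll/b6/[r]
after 11 — deliver 1→0: n0:lead/b6/[-]
after 12 — timeout(0): n0:cand/b9/[-]
after 13 — deliver 0→1: n1:foll/b9/[r]

r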